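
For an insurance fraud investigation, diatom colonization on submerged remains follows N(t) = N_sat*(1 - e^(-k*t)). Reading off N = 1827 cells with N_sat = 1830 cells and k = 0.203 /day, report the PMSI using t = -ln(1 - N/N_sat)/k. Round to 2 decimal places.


PMSI from diatom colonization curve:
N / N_sat = 1827 / 1830 = 0.998361
1 - N/N_sat = 0.001639
ln(1 - N/N_sat) = -6.413669
t = -ln(1 - N/N_sat) / k = -(-6.413669) / 0.203 = 31.59 days

31.59


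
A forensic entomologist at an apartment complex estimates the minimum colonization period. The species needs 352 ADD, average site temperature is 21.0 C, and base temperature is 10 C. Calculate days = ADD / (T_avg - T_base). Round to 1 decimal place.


Insect development time:
Effective temperature = avg_temp - T_base = 21.0 - 10 = 11.0 C
Days = ADD / effective_temp = 352 / 11.0 = 32.0 days

32.0


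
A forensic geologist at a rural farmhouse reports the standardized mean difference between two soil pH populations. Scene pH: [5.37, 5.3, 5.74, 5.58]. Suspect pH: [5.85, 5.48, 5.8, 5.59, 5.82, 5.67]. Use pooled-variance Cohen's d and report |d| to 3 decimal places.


Pooled-variance Cohen's d for soil pH comparison:
Scene mean = 21.99 / 4 = 5.4975
Suspect mean = 34.21 / 6 = 5.701667
Scene sample variance s_s^2 = 0.040292
Suspect sample variance s_c^2 = 0.021657
Pooled variance = ((n_s-1)*s_s^2 + (n_c-1)*s_c^2) / (n_s + n_c - 2) = 0.028645
Pooled SD = sqrt(0.028645) = 0.169248
Mean difference = -0.204167
|d| = |-0.204167| / 0.169248 = 1.206

1.206


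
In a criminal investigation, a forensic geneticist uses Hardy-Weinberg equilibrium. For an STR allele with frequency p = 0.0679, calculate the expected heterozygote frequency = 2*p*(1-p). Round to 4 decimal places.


Hardy-Weinberg heterozygote frequency:
q = 1 - p = 1 - 0.0679 = 0.9321
2pq = 2 * 0.0679 * 0.9321 = 0.1266

0.1266


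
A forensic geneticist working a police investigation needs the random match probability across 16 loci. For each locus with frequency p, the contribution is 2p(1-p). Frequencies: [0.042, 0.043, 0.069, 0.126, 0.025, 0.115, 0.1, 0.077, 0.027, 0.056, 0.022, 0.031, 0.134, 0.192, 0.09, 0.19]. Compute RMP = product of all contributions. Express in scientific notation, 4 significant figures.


Computing RMP for 16 loci:
Locus 1: 2 * 0.042 * 0.958 = 0.080472
Locus 2: 2 * 0.043 * 0.957 = 0.082302
Locus 3: 2 * 0.069 * 0.931 = 0.128478
Locus 4: 2 * 0.126 * 0.874 = 0.220248
Locus 5: 2 * 0.025 * 0.975 = 0.04875
Locus 6: 2 * 0.115 * 0.885 = 0.20355
Locus 7: 2 * 0.1 * 0.9 = 0.18
Locus 8: 2 * 0.077 * 0.923 = 0.142142
Locus 9: 2 * 0.027 * 0.973 = 0.052542
Locus 10: 2 * 0.056 * 0.944 = 0.105728
Locus 11: 2 * 0.022 * 0.978 = 0.043032
Locus 12: 2 * 0.031 * 0.969 = 0.060078
Locus 13: 2 * 0.134 * 0.866 = 0.232088
Locus 14: 2 * 0.192 * 0.808 = 0.310272
Locus 15: 2 * 0.09 * 0.91 = 0.1638
Locus 16: 2 * 0.19 * 0.81 = 0.3078
RMP = 2.481e-15

2.481e-15


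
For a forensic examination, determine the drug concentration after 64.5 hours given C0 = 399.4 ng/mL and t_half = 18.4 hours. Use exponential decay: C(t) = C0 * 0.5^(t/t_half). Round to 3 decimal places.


Drug concentration decay:
Number of half-lives = t / t_half = 64.5 / 18.4 = 3.505435
Decay factor = 0.5^3.505435 = 0.08805599
C(t) = 399.4 * 0.08805599 = 35.170 ng/mL

35.170


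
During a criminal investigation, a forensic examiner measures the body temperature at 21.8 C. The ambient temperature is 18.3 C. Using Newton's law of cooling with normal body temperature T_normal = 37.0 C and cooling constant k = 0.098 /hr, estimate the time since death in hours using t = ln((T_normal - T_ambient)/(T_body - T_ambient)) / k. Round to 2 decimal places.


Using Newton's law of cooling:
t = ln((T_normal - T_ambient) / (T_body - T_ambient)) / k
T_normal - T_ambient = 18.7
T_body - T_ambient = 3.5
Ratio = 5.342857
ln(ratio) = 1.675761
t = 1.675761 / 0.098 = 17.10 hours

17.10


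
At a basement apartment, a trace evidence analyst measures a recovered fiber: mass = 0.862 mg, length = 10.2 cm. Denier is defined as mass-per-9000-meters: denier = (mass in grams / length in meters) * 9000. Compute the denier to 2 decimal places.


Denier calculation:
Mass in grams = 0.862 mg / 1000 = 0.000862 g
Length in meters = 10.2 cm / 100 = 0.102 m
Linear density = mass / length = 0.000862 / 0.102 = 0.00845098 g/m
Denier = (g/m) * 9000 = 0.00845098 * 9000 = 76.06

76.06


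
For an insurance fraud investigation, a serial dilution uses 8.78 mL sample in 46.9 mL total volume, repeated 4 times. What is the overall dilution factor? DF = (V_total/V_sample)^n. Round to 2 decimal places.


Dilution factor calculation:
Single dilution = V_total / V_sample = 46.9 / 8.78 ≈ 5.341686
Number of dilutions = 4
Total DF = (46.9 / 8.78)^4 (full precision, rounded at the end) = 814.17

814.17


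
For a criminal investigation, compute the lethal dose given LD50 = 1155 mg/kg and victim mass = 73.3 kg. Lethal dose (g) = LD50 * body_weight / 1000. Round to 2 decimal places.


Lethal dose calculation:
Lethal dose = LD50 * body_weight / 1000
= 1155 * 73.3 / 1000
= 84661.5 / 1000
= 84.66 g

84.66


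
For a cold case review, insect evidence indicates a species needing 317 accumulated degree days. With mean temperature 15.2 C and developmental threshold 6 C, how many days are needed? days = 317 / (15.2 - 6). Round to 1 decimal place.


Insect development time:
Effective temperature = avg_temp - T_base = 15.2 - 6 = 9.2 C
Days = ADD / effective_temp = 317 / 9.2 = 34.5 days

34.5


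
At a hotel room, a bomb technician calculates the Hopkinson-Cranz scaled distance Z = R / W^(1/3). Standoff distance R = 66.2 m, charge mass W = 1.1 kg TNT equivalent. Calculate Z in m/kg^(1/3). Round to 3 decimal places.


Scaled distance calculation:
W^(1/3) = 1.1^(1/3) = 1.03228
Z = R / W^(1/3) = 66.2 / 1.03228
Z = 64.130 m/kg^(1/3)

64.130


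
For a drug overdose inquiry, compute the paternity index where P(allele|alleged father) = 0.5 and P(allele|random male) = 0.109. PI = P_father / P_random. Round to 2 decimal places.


Paternity Index calculation:
PI = P(allele|father) / P(allele|random)
PI = 0.5 / 0.109
PI = 4.59

4.59


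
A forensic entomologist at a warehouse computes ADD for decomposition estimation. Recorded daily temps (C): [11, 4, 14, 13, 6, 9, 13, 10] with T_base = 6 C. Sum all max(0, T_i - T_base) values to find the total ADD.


Computing ADD day by day:
Day 1: max(0, 11 - 6) = 5
Day 2: max(0, 4 - 6) = 0
Day 3: max(0, 14 - 6) = 8
Day 4: max(0, 13 - 6) = 7
Day 5: max(0, 6 - 6) = 0
Day 6: max(0, 9 - 6) = 3
Day 7: max(0, 13 - 6) = 7
Day 8: max(0, 10 - 6) = 4
Total ADD = 34

34


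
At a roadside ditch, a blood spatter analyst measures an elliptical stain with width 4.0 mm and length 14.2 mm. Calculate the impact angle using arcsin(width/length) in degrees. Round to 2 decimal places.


Blood spatter impact angle calculation:
width / length = 4.0 / 14.2 = 0.28169
angle = arcsin(0.28169)
angle = 16.36 degrees

16.36


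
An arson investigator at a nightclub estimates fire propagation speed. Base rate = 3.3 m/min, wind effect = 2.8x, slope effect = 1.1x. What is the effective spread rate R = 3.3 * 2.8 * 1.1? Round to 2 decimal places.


Fire spread rate calculation:
R = R0 * wind_factor * slope_factor
= 3.3 * 2.8 * 1.1
= 9.24 * 1.1
= 10.16 m/min

10.16


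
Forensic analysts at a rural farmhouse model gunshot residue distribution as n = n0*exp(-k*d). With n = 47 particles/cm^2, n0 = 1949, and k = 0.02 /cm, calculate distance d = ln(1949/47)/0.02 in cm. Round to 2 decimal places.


GSR distance calculation:
n0/n = 1949 / 47 = 41.468085
ln(n0/n) = 3.724924
d = 3.724924 / 0.02 = 186.25 cm

186.25


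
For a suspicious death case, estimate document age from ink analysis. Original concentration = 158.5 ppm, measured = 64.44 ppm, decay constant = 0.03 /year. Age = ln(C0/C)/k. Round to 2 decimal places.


Document age estimation:
C0/C = 158.5 / 64.44 = 2.459652
ln(C0/C) = 0.90002
t = 0.90002 / 0.03 = 30.00 years

30.00


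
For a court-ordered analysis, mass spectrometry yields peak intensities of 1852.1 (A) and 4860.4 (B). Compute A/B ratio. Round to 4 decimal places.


Spectral peak ratio:
Peak A = 1852.1 counts
Peak B = 4860.4 counts
Ratio = 1852.1 / 4860.4 = 0.3811

0.3811


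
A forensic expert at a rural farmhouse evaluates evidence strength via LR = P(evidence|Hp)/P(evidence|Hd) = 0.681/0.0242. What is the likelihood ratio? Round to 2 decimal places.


Likelihood ratio calculation:
LR = P(E|Hp) / P(E|Hd)
LR = 0.681 / 0.0242
LR = 28.14

28.14


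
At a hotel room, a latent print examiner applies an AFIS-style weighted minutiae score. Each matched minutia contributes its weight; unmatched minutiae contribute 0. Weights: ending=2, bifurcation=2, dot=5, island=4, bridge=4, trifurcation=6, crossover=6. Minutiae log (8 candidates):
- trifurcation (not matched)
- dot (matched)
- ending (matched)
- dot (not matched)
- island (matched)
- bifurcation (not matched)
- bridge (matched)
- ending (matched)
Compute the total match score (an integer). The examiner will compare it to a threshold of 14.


Weighted minutiae match score:
  trifurcation: not matched, +0
  dot: matched, +5 (running total 5)
  ending: matched, +2 (running total 7)
  dot: not matched, +0
  island: matched, +4 (running total 11)
  bifurcation: not matched, +0
  bridge: matched, +4 (running total 15)
  ending: matched, +2 (running total 17)
Total score = 17
Threshold = 14; verdict = identification

17


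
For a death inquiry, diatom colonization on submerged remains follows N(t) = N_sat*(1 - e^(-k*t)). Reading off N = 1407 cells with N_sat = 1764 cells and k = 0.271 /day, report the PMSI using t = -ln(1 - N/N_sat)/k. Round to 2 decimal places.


PMSI from diatom colonization curve:
N / N_sat = 1407 / 1764 = 0.797619
1 - N/N_sat = 0.202381
ln(1 - N/N_sat) = -1.597603
t = -ln(1 - N/N_sat) / k = -(-1.597603) / 0.271 = 5.90 days

5.90


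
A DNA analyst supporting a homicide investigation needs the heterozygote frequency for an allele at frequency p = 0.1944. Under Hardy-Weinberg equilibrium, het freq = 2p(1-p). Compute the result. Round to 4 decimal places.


Hardy-Weinberg heterozygote frequency:
q = 1 - p = 1 - 0.1944 = 0.8056
2pq = 2 * 0.1944 * 0.8056 = 0.3132

0.3132


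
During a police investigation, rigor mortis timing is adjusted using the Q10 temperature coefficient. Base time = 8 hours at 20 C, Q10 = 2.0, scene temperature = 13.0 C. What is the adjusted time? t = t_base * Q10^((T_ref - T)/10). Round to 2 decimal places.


Rigor mortis time adjustment:
Exponent = (T_ref - T_actual) / 10 = (20 - 13.0) / 10 = 0.7
Q10 factor = 2.0^0.7 = 1.6245
t_adjusted = 8 * 1.6245 = 13.00 hours

13.00


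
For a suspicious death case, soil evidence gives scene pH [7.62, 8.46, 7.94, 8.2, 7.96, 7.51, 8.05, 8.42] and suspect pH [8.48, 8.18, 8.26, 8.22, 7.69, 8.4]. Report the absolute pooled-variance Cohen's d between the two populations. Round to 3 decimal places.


Pooled-variance Cohen's d for soil pH comparison:
Scene mean = 64.16 / 8 = 8.02
Suspect mean = 49.23 / 6 = 8.205
Scene sample variance s_s^2 = 0.116714
Suspect sample variance s_c^2 = 0.07655
Pooled variance = ((n_s-1)*s_s^2 + (n_c-1)*s_c^2) / (n_s + n_c - 2) = 0.099979
Pooled SD = sqrt(0.099979) = 0.316195
Mean difference = -0.185
|d| = |-0.185| / 0.316195 = 0.585

0.585


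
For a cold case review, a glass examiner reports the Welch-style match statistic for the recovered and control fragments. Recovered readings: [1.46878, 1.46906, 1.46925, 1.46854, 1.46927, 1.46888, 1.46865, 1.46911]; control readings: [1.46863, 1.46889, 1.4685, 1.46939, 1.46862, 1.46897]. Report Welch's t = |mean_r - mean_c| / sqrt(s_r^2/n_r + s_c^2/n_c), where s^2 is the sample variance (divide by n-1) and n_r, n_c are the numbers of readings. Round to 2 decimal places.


Welch's t-criterion for glass RI comparison:
Recovered mean = sum / n_r = 11.75154 / 8 = 1.4689425
Control mean = sum / n_c = 8.813 / 6 = 1.4688333
Recovered sample variance s_r^2 = 7.45071e-08
Control sample variance s_c^2 = 1.05947e-07
Welch SE (unpooled) = sqrt(s_r^2/n_r + s_c^2/n_c) = sqrt(9.31339e-09 + 1.76578e-08) = sqrt(2.69712e-08) = 0.000164229
|mean_r - mean_c| = 0.000109167
t = 0.000109167 / 0.000164229 = 0.66

0.66


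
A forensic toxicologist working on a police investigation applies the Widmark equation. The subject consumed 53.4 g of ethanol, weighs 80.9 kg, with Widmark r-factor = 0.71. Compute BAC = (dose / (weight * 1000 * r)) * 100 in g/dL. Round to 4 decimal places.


Applying the Widmark formula:
BAC = (dose_g / (body_wt * 1000 * r)) * 100
Denominator = 80.9 * 1000 * 0.71 = 57439
BAC = (53.4 / 57439) * 100
BAC = 0.0930 g/dL

0.0930


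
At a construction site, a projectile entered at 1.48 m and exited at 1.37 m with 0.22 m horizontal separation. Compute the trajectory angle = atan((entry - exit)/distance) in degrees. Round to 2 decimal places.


Bullet trajectory angle:
Height difference = 1.48 - 1.37 = 0.11 m
angle = atan(0.11 / 0.22)
angle = atan(0.5)
angle = 26.57 degrees

26.57


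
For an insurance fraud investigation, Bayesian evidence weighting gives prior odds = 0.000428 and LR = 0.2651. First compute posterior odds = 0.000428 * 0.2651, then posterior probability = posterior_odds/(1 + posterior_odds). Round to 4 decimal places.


Bayesian evidence evaluation:
Posterior odds = prior_odds * LR = 0.000428 * 0.2651 = 0.0001134628
Posterior probability = posterior_odds / (1 + posterior_odds)
= 0.0001134628 / (1 + 0.0001134628)
= 0.0001134628 / 1.0001134628
= 0.0001

0.0001


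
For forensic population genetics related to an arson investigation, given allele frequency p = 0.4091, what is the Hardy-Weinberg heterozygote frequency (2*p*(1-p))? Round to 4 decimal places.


Hardy-Weinberg heterozygote frequency:
q = 1 - p = 1 - 0.4091 = 0.5909
2pq = 2 * 0.4091 * 0.5909 = 0.4835

0.4835


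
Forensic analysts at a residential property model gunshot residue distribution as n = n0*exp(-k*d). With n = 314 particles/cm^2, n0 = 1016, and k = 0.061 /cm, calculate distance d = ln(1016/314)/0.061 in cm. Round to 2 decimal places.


GSR distance calculation:
n0/n = 1016 / 314 = 3.235669
ln(n0/n) = 1.174236
d = 1.174236 / 0.061 = 19.25 cm

19.25


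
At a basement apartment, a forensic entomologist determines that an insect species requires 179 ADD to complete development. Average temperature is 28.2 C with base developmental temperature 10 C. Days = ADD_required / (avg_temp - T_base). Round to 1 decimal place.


Insect development time:
Effective temperature = avg_temp - T_base = 28.2 - 10 = 18.2 C
Days = ADD / effective_temp = 179 / 18.2 = 9.8 days

9.8


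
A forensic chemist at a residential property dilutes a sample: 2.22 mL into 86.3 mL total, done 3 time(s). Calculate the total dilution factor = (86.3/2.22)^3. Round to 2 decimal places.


Dilution factor calculation:
Single dilution = V_total / V_sample = 86.3 / 2.22 ≈ 38.873874
Number of dilutions = 3
Total DF = (86.3 / 2.22)^3 (full precision, rounded at the end) = 58745.35

58745.35


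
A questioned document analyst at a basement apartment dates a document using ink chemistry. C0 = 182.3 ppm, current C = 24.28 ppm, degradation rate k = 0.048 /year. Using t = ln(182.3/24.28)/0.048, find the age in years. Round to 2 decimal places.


Document age estimation:
C0/C = 182.3 / 24.28 = 7.508237
ln(C0/C) = 2.016001
t = 2.016001 / 0.048 = 42.00 years

42.00


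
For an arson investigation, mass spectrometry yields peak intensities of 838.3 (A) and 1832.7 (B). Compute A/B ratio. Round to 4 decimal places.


Spectral peak ratio:
Peak A = 838.3 counts
Peak B = 1832.7 counts
Ratio = 838.3 / 1832.7 = 0.4574

0.4574


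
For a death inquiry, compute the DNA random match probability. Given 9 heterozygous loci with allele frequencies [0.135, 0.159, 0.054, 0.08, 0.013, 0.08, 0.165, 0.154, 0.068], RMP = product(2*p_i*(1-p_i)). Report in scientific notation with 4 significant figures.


Computing RMP for 9 loci:
Locus 1: 2 * 0.135 * 0.865 = 0.23355
Locus 2: 2 * 0.159 * 0.841 = 0.267438
Locus 3: 2 * 0.054 * 0.946 = 0.102168
Locus 4: 2 * 0.08 * 0.92 = 0.1472
Locus 5: 2 * 0.013 * 0.987 = 0.025662
Locus 6: 2 * 0.08 * 0.92 = 0.1472
Locus 7: 2 * 0.165 * 0.835 = 0.27555
Locus 8: 2 * 0.154 * 0.846 = 0.260568
Locus 9: 2 * 0.068 * 0.932 = 0.126752
RMP = 3.229e-08

3.229e-08


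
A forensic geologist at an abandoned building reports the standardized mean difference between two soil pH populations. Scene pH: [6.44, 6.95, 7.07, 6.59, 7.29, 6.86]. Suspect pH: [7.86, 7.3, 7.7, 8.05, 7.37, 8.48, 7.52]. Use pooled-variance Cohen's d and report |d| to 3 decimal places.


Pooled-variance Cohen's d for soil pH comparison:
Scene mean = 41.2 / 6 = 6.866667
Suspect mean = 54.28 / 7 = 7.754286
Scene sample variance s_s^2 = 0.097227
Suspect sample variance s_c^2 = 0.172862
Pooled variance = ((n_s-1)*s_s^2 + (n_c-1)*s_c^2) / (n_s + n_c - 2) = 0.138482
Pooled SD = sqrt(0.138482) = 0.372132
Mean difference = -0.887619
|d| = |-0.887619| / 0.372132 = 2.385

2.385


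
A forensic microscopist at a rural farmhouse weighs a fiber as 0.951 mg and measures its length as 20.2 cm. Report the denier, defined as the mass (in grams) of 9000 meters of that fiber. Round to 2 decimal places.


Denier calculation:
Mass in grams = 0.951 mg / 1000 = 0.000951 g
Length in meters = 20.2 cm / 100 = 0.202 m
Linear density = mass / length = 0.000951 / 0.202 = 0.00470792 g/m
Denier = (g/m) * 9000 = 0.00470792 * 9000 = 42.37

42.37


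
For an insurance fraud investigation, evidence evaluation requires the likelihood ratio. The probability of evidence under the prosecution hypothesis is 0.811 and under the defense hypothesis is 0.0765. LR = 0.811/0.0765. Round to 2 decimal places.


Likelihood ratio calculation:
LR = P(E|Hp) / P(E|Hd)
LR = 0.811 / 0.0765
LR = 10.60

10.60


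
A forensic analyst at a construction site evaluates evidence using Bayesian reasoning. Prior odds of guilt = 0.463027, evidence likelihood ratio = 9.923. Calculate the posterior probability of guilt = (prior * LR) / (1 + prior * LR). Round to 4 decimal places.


Bayesian evidence evaluation:
Posterior odds = prior_odds * LR = 0.463027 * 9.923 = 4.594617
Posterior probability = posterior_odds / (1 + posterior_odds)
= 4.594617 / (1 + 4.594617)
= 4.594617 / 5.594617
= 0.8213

0.8213


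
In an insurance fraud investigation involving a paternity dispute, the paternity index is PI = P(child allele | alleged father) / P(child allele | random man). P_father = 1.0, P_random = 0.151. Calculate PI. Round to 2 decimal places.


Paternity Index calculation:
PI = P(allele|father) / P(allele|random)
PI = 1.0 / 0.151
PI = 6.62

6.62


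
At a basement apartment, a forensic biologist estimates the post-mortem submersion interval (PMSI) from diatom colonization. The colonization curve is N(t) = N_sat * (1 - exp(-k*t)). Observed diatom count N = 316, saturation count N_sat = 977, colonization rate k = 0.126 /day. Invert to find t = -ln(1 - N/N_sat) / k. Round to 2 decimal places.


PMSI from diatom colonization curve:
N / N_sat = 316 / 977 = 0.323439
1 - N/N_sat = 0.676561
ln(1 - N/N_sat) = -0.390733
t = -ln(1 - N/N_sat) / k = -(-0.390733) / 0.126 = 3.10 days

3.10


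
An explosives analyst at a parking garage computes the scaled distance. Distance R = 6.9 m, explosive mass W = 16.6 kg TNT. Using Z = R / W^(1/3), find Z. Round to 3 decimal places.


Scaled distance calculation:
W^(1/3) = 16.6^(1/3) = 2.550954
Z = R / W^(1/3) = 6.9 / 2.550954
Z = 2.705 m/kg^(1/3)

2.705


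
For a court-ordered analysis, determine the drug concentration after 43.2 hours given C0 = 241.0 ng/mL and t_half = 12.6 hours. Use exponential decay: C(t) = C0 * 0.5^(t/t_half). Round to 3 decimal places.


Drug concentration decay:
Number of half-lives = t / t_half = 43.2 / 12.6 = 3.428571
Decay factor = 0.5^3.428571 = 0.09287467
C(t) = 241.0 * 0.09287467 = 22.383 ng/mL

22.383


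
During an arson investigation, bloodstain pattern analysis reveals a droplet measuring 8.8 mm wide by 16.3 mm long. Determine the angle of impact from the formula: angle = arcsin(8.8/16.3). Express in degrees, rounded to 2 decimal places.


Blood spatter impact angle calculation:
width / length = 8.8 / 16.3 = 0.539877
angle = arcsin(0.539877)
angle = 32.68 degrees

32.68


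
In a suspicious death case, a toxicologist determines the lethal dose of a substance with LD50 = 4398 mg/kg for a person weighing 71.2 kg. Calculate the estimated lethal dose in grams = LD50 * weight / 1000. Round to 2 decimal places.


Lethal dose calculation:
Lethal dose = LD50 * body_weight / 1000
= 4398 * 71.2 / 1000
= 313137.6 / 1000
= 313.14 g

313.14


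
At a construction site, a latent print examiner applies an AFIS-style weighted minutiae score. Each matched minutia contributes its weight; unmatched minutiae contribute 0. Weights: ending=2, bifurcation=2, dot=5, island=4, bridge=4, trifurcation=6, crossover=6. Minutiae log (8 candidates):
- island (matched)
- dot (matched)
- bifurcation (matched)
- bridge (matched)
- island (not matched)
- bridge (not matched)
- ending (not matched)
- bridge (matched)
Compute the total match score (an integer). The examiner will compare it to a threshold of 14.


Weighted minutiae match score:
  island: matched, +4 (running total 4)
  dot: matched, +5 (running total 9)
  bifurcation: matched, +2 (running total 11)
  bridge: matched, +4 (running total 15)
  island: not matched, +0
  bridge: not matched, +0
  ending: not matched, +0
  bridge: matched, +4 (running total 19)
Total score = 19
Threshold = 14; verdict = identification

19


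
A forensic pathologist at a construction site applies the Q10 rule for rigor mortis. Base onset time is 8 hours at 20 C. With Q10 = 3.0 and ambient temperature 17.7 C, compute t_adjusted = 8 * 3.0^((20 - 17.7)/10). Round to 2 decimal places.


Rigor mortis time adjustment:
Exponent = (T_ref - T_actual) / 10 = (20 - 17.7) / 10 = 0.23
Q10 factor = 3.0^0.23 = 1.28747
t_adjusted = 8 * 1.28747 = 10.30 hours

10.30


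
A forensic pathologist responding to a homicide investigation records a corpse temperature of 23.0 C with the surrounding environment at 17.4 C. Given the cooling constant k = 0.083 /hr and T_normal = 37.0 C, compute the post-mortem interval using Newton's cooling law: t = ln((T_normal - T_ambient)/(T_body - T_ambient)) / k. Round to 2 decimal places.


Using Newton's law of cooling:
t = ln((T_normal - T_ambient) / (T_body - T_ambient)) / k
T_normal - T_ambient = 19.6
T_body - T_ambient = 5.6
Ratio = 3.5
ln(ratio) = 1.252763
t = 1.252763 / 0.083 = 15.09 hours

15.09


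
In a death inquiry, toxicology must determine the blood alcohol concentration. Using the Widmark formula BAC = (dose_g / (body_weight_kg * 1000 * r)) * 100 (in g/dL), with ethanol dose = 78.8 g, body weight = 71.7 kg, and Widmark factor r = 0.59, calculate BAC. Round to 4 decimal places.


Applying the Widmark formula:
BAC = (dose_g / (body_wt * 1000 * r)) * 100
Denominator = 71.7 * 1000 * 0.59 = 42303
BAC = (78.8 / 42303) * 100
BAC = 0.1863 g/dL

0.1863


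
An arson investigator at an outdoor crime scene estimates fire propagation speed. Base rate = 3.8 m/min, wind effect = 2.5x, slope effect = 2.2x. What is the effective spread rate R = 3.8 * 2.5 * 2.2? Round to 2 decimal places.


Fire spread rate calculation:
R = R0 * wind_factor * slope_factor
= 3.8 * 2.5 * 2.2
= 9.5 * 2.2
= 20.90 m/min

20.90


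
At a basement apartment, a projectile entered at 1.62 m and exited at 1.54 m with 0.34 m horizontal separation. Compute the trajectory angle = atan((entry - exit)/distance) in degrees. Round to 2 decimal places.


Bullet trajectory angle:
Height difference = 1.62 - 1.54 = 0.08 m
angle = atan(0.08 / 0.34)
angle = atan(0.235294)
angle = 13.24 degrees

13.24


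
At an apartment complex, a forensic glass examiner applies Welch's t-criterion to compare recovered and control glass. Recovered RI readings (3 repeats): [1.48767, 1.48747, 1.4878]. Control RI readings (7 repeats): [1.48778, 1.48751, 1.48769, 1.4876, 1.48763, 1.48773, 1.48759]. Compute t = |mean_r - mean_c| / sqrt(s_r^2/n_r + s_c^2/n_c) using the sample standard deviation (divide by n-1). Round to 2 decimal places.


Welch's t-criterion for glass RI comparison:
Recovered mean = sum / n_r = 4.46294 / 3 = 1.4876467
Control mean = sum / n_c = 10.41353 / 7 = 1.4876471
Recovered sample variance s_r^2 = 2.76333e-08
Control sample variance s_c^2 = 8.49048e-09
Welch SE (unpooled) = sqrt(s_r^2/n_r + s_c^2/n_c) = sqrt(9.21111e-09 + 1.21293e-09) = sqrt(1.0424e-08) = 0.000102098
|mean_r - mean_c| = 4.7619e-07
t = 4.7619e-07 / 0.000102098 = 0.00

0.00


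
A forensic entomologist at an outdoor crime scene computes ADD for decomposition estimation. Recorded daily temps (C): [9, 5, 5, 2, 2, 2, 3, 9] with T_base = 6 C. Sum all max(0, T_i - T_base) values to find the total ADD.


Computing ADD day by day:
Day 1: max(0, 9 - 6) = 3
Day 2: max(0, 5 - 6) = 0
Day 3: max(0, 5 - 6) = 0
Day 4: max(0, 2 - 6) = 0
Day 5: max(0, 2 - 6) = 0
Day 6: max(0, 2 - 6) = 0
Day 7: max(0, 3 - 6) = 0
Day 8: max(0, 9 - 6) = 3
Total ADD = 6

6


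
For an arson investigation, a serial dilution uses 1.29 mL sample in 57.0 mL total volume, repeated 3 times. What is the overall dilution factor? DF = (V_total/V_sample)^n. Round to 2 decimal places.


Dilution factor calculation:
Single dilution = V_total / V_sample = 57.0 / 1.29 ≈ 44.186047
Number of dilutions = 3
Total DF = (57.0 / 1.29)^3 (full precision, rounded at the end) = 86269.13

86269.13


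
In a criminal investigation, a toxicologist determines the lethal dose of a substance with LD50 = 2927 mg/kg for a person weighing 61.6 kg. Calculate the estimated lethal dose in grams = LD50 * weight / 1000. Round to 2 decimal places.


Lethal dose calculation:
Lethal dose = LD50 * body_weight / 1000
= 2927 * 61.6 / 1000
= 180303.2 / 1000
= 180.30 g

180.30


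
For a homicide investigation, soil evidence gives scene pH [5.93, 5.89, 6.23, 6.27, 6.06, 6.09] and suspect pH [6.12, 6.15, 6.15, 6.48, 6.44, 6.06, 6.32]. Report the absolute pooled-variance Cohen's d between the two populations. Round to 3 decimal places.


Pooled-variance Cohen's d for soil pH comparison:
Scene mean = 36.47 / 6 = 6.078333
Suspect mean = 43.72 / 7 = 6.245714
Scene sample variance s_s^2 = 0.023537
Suspect sample variance s_c^2 = 0.027795
Pooled variance = ((n_s-1)*s_s^2 + (n_c-1)*s_c^2) / (n_s + n_c - 2) = 0.02586
Pooled SD = sqrt(0.02586) = 0.16081
Mean difference = -0.167381
|d| = |-0.167381| / 0.16081 = 1.041

1.041


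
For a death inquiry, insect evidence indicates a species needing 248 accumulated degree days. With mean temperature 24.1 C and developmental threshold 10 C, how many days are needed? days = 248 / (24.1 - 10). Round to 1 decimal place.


Insect development time:
Effective temperature = avg_temp - T_base = 24.1 - 10 = 14.1 C
Days = ADD / effective_temp = 248 / 14.1 = 17.6 days

17.6


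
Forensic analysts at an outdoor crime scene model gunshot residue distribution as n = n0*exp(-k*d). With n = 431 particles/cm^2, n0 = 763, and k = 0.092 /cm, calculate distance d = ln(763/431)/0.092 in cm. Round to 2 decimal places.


GSR distance calculation:
n0/n = 763 / 431 = 1.770302
ln(n0/n) = 0.57115
d = 0.57115 / 0.092 = 6.21 cm

6.21


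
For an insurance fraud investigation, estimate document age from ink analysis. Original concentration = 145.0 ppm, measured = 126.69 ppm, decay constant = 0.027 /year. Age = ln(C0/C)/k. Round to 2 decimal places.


Document age estimation:
C0/C = 145.0 / 126.69 = 1.144526
ln(C0/C) = 0.134991
t = 0.134991 / 0.027 = 5.00 years

5.00


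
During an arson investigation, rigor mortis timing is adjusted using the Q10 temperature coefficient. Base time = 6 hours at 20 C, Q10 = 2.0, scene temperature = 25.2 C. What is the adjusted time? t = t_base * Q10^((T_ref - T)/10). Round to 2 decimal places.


Rigor mortis time adjustment:
Exponent = (T_ref - T_actual) / 10 = (20 - 25.2) / 10 = -0.52
Q10 factor = 2.0^-0.52 = 0.69737
t_adjusted = 6 * 0.69737 = 4.18 hours

4.18


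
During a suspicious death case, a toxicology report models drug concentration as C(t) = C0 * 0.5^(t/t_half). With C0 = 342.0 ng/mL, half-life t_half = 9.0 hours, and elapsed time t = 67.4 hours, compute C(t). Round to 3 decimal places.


Drug concentration decay:
Number of half-lives = t / t_half = 67.4 / 9.0 = 7.488889
Decay factor = 0.5^7.488889 = 0.00556698
C(t) = 342.0 * 0.00556698 = 1.904 ng/mL

1.904


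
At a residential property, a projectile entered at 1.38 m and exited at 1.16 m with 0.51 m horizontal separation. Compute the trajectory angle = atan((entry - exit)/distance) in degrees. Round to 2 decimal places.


Bullet trajectory angle:
Height difference = 1.38 - 1.16 = 0.22 m
angle = atan(0.22 / 0.51)
angle = atan(0.431373)
angle = 23.33 degrees

23.33


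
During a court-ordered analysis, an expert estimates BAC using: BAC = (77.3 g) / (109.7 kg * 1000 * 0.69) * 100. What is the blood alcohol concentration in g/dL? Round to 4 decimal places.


Applying the Widmark formula:
BAC = (dose_g / (body_wt * 1000 * r)) * 100
Denominator = 109.7 * 1000 * 0.69 = 75693
BAC = (77.3 / 75693) * 100
BAC = 0.1021 g/dL

0.1021


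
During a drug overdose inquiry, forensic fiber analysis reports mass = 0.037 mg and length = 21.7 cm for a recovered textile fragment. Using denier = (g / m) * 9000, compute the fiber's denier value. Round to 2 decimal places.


Denier calculation:
Mass in grams = 0.037 mg / 1000 = 0.000037 g
Length in meters = 21.7 cm / 100 = 0.217 m
Linear density = mass / length = 0.000037 / 0.217 = 0.00017051 g/m
Denier = (g/m) * 9000 = 0.00017051 * 9000 = 1.53

1.53


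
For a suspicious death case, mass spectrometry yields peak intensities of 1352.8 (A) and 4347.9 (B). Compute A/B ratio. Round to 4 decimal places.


Spectral peak ratio:
Peak A = 1352.8 counts
Peak B = 4347.9 counts
Ratio = 1352.8 / 4347.9 = 0.3111

0.3111


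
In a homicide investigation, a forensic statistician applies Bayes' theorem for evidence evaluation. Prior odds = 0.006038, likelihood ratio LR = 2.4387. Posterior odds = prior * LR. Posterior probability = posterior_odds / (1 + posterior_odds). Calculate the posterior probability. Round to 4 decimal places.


Bayesian evidence evaluation:
Posterior odds = prior_odds * LR = 0.006038 * 2.4387 = 0.01472487
Posterior probability = posterior_odds / (1 + posterior_odds)
= 0.01472487 / (1 + 0.01472487)
= 0.01472487 / 1.01472487
= 0.0145

0.0145


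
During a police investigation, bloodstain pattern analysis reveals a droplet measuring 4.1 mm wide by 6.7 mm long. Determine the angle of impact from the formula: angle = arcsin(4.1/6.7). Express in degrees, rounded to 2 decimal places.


Blood spatter impact angle calculation:
width / length = 4.1 / 6.7 = 0.61194
angle = arcsin(0.61194)
angle = 37.73 degrees

37.73


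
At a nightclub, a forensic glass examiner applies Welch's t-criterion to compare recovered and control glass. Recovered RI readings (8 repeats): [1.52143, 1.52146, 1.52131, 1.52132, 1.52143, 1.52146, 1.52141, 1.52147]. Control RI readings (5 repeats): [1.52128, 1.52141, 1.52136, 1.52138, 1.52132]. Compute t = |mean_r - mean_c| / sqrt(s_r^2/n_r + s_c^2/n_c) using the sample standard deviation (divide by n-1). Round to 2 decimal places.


Welch's t-criterion for glass RI comparison:
Recovered mean = sum / n_r = 12.17129 / 8 = 1.5214113
Control mean = sum / n_c = 7.60675 / 5 = 1.52135
Recovered sample variance s_r^2 = 3.92679e-09
Control sample variance s_c^2 = 2.6e-09
Welch SE (unpooled) = sqrt(s_r^2/n_r + s_c^2/n_c) = sqrt(4.90848e-10 + 5.2e-10) = sqrt(1.01085e-09) = 3.17939e-05
|mean_r - mean_c| = 6.125e-05
t = 6.125e-05 / 3.17939e-05 = 1.93

1.93


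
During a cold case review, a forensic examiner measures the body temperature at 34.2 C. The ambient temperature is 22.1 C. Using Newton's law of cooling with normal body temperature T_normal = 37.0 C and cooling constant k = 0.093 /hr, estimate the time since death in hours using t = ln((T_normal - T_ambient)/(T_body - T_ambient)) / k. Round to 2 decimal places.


Using Newton's law of cooling:
t = ln((T_normal - T_ambient) / (T_body - T_ambient)) / k
T_normal - T_ambient = 14.9
T_body - T_ambient = 12.1
Ratio = 1.231405
ln(ratio) = 0.208156
t = 0.208156 / 0.093 = 2.24 hours

2.24


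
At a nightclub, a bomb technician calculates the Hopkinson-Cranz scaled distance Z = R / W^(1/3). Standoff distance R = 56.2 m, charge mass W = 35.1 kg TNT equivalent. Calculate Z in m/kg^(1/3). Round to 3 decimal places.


Scaled distance calculation:
W^(1/3) = 35.1^(1/3) = 3.274179
Z = R / W^(1/3) = 56.2 / 3.274179
Z = 17.165 m/kg^(1/3)

17.165


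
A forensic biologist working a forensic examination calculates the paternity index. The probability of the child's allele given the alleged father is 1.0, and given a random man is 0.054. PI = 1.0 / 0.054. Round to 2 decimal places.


Paternity Index calculation:
PI = P(allele|father) / P(allele|random)
PI = 1.0 / 0.054
PI = 18.52

18.52


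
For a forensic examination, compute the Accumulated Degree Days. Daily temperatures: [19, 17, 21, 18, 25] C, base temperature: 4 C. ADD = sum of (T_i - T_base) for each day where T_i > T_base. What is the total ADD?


Computing ADD day by day:
Day 1: max(0, 19 - 4) = 15
Day 2: max(0, 17 - 4) = 13
Day 3: max(0, 21 - 4) = 17
Day 4: max(0, 18 - 4) = 14
Day 5: max(0, 25 - 4) = 21
Total ADD = 80

80


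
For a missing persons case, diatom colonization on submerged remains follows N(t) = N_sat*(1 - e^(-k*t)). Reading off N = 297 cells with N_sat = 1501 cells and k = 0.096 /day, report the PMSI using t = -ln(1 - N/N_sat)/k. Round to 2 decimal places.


PMSI from diatom colonization curve:
N / N_sat = 297 / 1501 = 0.197868
1 - N/N_sat = 0.802132
ln(1 - N/N_sat) = -0.220482
t = -ln(1 - N/N_sat) / k = -(-0.220482) / 0.096 = 2.30 days

2.30


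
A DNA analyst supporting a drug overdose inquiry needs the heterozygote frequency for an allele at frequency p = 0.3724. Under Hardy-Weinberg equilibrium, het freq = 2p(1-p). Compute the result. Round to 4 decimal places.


Hardy-Weinberg heterozygote frequency:
q = 1 - p = 1 - 0.3724 = 0.6276
2pq = 2 * 0.3724 * 0.6276 = 0.4674

0.4674


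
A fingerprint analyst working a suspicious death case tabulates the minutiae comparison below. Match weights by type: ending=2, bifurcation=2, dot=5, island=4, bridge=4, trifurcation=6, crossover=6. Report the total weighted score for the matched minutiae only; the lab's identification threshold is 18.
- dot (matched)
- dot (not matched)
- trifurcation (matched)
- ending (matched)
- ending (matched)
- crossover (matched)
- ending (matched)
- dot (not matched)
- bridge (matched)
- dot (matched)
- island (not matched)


Weighted minutiae match score:
  dot: matched, +5 (running total 5)
  dot: not matched, +0
  trifurcation: matched, +6 (running total 11)
  ending: matched, +2 (running total 13)
  ending: matched, +2 (running total 15)
  crossover: matched, +6 (running total 21)
  ending: matched, +2 (running total 23)
  dot: not matched, +0
  bridge: matched, +4 (running total 27)
  dot: matched, +5 (running total 32)
  island: not matched, +0
Total score = 32
Threshold = 18; verdict = identification

32


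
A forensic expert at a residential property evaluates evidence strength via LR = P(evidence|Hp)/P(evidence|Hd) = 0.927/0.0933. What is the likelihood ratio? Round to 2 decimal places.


Likelihood ratio calculation:
LR = P(E|Hp) / P(E|Hd)
LR = 0.927 / 0.0933
LR = 9.94

9.94


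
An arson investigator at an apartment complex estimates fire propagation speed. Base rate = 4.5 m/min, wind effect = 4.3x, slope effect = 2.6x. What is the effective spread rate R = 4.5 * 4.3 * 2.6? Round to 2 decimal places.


Fire spread rate calculation:
R = R0 * wind_factor * slope_factor
= 4.5 * 4.3 * 2.6
= 19.35 * 2.6
= 50.31 m/min

50.31


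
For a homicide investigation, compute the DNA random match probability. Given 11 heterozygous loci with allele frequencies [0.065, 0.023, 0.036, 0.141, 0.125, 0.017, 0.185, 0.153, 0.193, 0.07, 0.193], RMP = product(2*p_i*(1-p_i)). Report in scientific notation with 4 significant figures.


Computing RMP for 11 loci:
Locus 1: 2 * 0.065 * 0.935 = 0.12155
Locus 2: 2 * 0.023 * 0.977 = 0.044942
Locus 3: 2 * 0.036 * 0.964 = 0.069408
Locus 4: 2 * 0.141 * 0.859 = 0.242238
Locus 5: 2 * 0.125 * 0.875 = 0.21875
Locus 6: 2 * 0.017 * 0.983 = 0.033422
Locus 7: 2 * 0.185 * 0.815 = 0.30155
Locus 8: 2 * 0.153 * 0.847 = 0.259182
Locus 9: 2 * 0.193 * 0.807 = 0.311502
Locus 10: 2 * 0.07 * 0.93 = 0.1302
Locus 11: 2 * 0.193 * 0.807 = 0.311502
RMP = 6.630e-10

6.630e-10


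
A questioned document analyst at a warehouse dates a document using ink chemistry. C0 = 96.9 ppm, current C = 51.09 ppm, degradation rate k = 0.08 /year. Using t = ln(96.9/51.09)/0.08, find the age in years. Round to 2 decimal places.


Document age estimation:
C0/C = 96.9 / 51.09 = 1.896653
ln(C0/C) = 0.640091
t = 0.640091 / 0.08 = 8.00 years

8.00


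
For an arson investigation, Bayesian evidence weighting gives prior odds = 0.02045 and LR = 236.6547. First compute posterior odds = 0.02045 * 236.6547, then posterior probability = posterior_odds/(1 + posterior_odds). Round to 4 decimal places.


Bayesian evidence evaluation:
Posterior odds = prior_odds * LR = 0.02045 * 236.6547 = 4.839589
Posterior probability = posterior_odds / (1 + posterior_odds)
= 4.839589 / (1 + 4.839589)
= 4.839589 / 5.839589
= 0.8288

0.8288


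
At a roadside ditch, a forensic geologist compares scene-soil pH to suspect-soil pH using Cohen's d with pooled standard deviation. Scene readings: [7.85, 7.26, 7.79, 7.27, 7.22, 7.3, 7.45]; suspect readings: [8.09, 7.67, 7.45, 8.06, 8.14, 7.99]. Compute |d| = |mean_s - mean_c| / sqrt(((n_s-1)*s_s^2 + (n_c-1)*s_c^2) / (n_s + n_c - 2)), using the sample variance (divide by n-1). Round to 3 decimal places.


Pooled-variance Cohen's d for soil pH comparison:
Scene mean = 52.14 / 7 = 7.448571
Suspect mean = 47.4 / 6 = 7.9
Scene sample variance s_s^2 = 0.069914
Suspect sample variance s_c^2 = 0.07656
Pooled variance = ((n_s-1)*s_s^2 + (n_c-1)*s_c^2) / (n_s + n_c - 2) = 0.072935
Pooled SD = sqrt(0.072935) = 0.270065
Mean difference = -0.451429
|d| = |-0.451429| / 0.270065 = 1.672

1.672


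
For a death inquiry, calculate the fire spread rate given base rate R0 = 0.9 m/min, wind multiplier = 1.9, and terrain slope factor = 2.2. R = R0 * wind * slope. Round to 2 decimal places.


Fire spread rate calculation:
R = R0 * wind_factor * slope_factor
= 0.9 * 1.9 * 2.2
= 1.71 * 2.2
= 3.76 m/min

3.76


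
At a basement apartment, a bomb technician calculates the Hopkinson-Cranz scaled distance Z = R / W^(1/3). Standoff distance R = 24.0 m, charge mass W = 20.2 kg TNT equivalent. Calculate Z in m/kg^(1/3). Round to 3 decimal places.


Scaled distance calculation:
W^(1/3) = 20.2^(1/3) = 2.723436
Z = R / W^(1/3) = 24.0 / 2.723436
Z = 8.812 m/kg^(1/3)

8.812


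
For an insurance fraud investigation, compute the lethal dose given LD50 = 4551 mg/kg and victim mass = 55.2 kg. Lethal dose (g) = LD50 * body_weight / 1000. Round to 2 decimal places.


Lethal dose calculation:
Lethal dose = LD50 * body_weight / 1000
= 4551 * 55.2 / 1000
= 251215.2 / 1000
= 251.22 g

251.22


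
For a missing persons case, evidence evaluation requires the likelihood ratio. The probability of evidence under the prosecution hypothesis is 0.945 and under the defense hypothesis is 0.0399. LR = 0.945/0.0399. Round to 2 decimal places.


Likelihood ratio calculation:
LR = P(E|Hp) / P(E|Hd)
LR = 0.945 / 0.0399
LR = 23.68

23.68


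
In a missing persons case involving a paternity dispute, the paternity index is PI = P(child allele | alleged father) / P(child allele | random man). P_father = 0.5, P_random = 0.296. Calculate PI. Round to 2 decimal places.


Paternity Index calculation:
PI = P(allele|father) / P(allele|random)
PI = 0.5 / 0.296
PI = 1.69

1.69


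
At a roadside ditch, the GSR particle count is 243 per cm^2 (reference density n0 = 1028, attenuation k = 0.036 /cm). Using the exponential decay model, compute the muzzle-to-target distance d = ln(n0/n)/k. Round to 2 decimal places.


GSR distance calculation:
n0/n = 1028 / 243 = 4.230453
ln(n0/n) = 1.442309
d = 1.442309 / 0.036 = 40.06 cm

40.06
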